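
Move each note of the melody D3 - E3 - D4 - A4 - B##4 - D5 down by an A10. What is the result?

D3 to Bbb1
E3 to Cb2
D4 to Bbb2
A4 to Fb3
B##4 to G#3
D5 to Bbb3

Bbb1 Cb2 Bbb2 Fb3 G#3 Bbb3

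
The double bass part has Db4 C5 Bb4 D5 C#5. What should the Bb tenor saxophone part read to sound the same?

Eb4 D5 C5 E5 D#5

First find concert pitch: the double bass sounds a perfect octave below written, so Db4 C5 Bb4 D5 C#5 sounds Db3 C4 Bb3 D4 C#4.
Then write for Bb tenor saxophone: it sounds a major ninth below written, so the part must be a major ninth above concert.
Db3 → Eb4
C4 → D5
Bb3 → C5
D4 → E5
C#4 → D#5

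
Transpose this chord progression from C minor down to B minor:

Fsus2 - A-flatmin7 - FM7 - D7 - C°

Esus2 Gmin7 EM7 C#7 B°

C minor down to B minor is a minor second; each chord root moves by that interval while the quality stays the same.
Fsus2: root F down a minor second → E, giving Esus2.
A-flatmin7: root A-flat down a minor second → G, giving Gmin7.
FM7: root F down a minor second → E, giving EM7.
D7: root D down a minor second → C#, giving C#7.
C°: root C down a minor second → B, giving B°.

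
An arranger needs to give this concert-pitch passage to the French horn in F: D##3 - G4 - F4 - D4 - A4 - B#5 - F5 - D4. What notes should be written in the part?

Written C4 sounds as F3 on the French horn in F, so concert pitches are written a perfect fifth up.
D##3 becomes A##3
G4 becomes D5
F4 becomes C5
D4 becomes A4
A4 becomes E5
B#5 becomes F##6
F5 becomes C6
D4 becomes A4

A##3 D5 C5 A4 E5 F##6 C6 A4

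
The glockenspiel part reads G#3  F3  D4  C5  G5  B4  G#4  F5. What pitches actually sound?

Written C4 on the glockenspiel sounds as C6, a perfect fifteenth higher; apply that shift to every note.
G#3 -> G#5
F3 -> F5
D4 -> D6
C5 -> C7
G5 -> G7
B4 -> B6
G#4 -> G#6
F5 -> F7

G#5 F5 D6 C7 G7 B6 G#6 F7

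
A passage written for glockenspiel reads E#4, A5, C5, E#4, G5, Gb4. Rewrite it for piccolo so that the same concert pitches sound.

First find concert pitch: the glockenspiel sounds a perfect fifteenth above written, so E#4 A5 C5 E#4 G5 Gb4 sounds E#6 A7 C7 E#6 G7 Gb6.
Then write for piccolo: it sounds a perfect octave above written, so the part must be a perfect octave below concert.
E#6 → E#5
A7 → A6
C7 → C6
E#6 → E#5
G7 → G6
Gb6 → Gb5

E#5 A6 C6 E#5 G6 Gb5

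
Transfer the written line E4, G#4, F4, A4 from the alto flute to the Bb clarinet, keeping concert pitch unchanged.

C#4 E#4 D4 F#4

First find concert pitch: the alto flute sounds a perfect fourth below written, so E4 G#4 F4 A4 sounds B3 D#4 C4 E4.
Then write for Bb clarinet: it sounds a major second below written, so the part must be a major second above concert.
B3 → C#4
D#4 → E#4
C4 → D4
E4 → F#4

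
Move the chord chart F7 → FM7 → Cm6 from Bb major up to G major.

D7 DM7 Am6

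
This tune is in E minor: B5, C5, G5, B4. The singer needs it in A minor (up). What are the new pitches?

E minor to A minor up is a perfect fourth, so every note moves up by that interval.
B5 → E6
C5 → F5
G5 → C6
B4 → E5

E6 F5 C6 E5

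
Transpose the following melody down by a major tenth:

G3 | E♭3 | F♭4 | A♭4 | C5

G3: a tenth down reaches E, and 16 semitones makes it Eb2.
Eb3: a tenth down reaches C, and 16 semitones makes it Cb2.
Fb4: a tenth down reaches D, and 16 semitones makes it Dbb3.
A major tenth down from Ab4 gives Fb3.
A major tenth down from C5 gives Ab3.

Eb2 Cb2 Dbb3 Fb3 Ab3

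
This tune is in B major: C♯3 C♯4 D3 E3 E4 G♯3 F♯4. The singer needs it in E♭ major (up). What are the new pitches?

B major to E♭ major up is a diminished fourth, so every note moves up by that interval.
C#3 becomes F3
C#4 becomes F4
D3 becomes Gb3
E3 becomes Ab3
E4 becomes Ab4
G#3 becomes C4
F#4 becomes Bb4

F3 F4 Gb3 Ab3 Ab4 C4 Bb4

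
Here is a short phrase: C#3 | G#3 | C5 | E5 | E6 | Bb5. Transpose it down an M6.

C#3 -> E2
G#3 -> B2
C5 -> Eb4
E5 -> G4
E6 -> G5
Bb5 -> Db5

E2 B2 Eb4 G4 G5 Db5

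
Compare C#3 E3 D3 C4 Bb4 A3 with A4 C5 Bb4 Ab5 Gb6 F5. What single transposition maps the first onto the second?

From C#3 to A4 is 13 letter names — a thirteenth of some quality.
C#3 to A4 is 20 semitones, which makes it a minor thirteenth; the second version is higher, so the direction is up.
Checking another pair — A3 → F5 — gives the same interval.

up a minor thirteenth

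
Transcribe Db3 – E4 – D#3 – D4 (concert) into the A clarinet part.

The A clarinet sounds a minor third below written, so the written part must be a minor third above concert — transpose each note up.
Db3 → Fb3
E4 → G4
D#3 → F#3
D4 → F4

Fb3 G4 F#3 F4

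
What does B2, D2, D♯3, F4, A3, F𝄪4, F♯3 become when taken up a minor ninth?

C4 Eb3 E4 Gb5 Bb4 G#5 G4

B2 gives C4
D2 gives Eb3
D#3 gives E4
F4 gives Gb5
A3 gives Bb4
F##4 gives G#5
F#3 gives G4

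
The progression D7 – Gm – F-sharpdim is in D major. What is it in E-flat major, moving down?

D major down to E-flat major is a major seventh; each chord root moves by that interval while the quality stays the same.
D7: root D down a major seventh → Eb, giving Eb7.
Gm: root G down a major seventh → Ab, giving Abm.
F-sharpdim: root F-sharp down a major seventh → G, giving Gdim.

Eb7 Abm Gdim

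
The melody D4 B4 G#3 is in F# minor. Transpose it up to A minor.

F4 D5 B3

F# minor to A minor up is a minor third, so every note moves up by that interval.
D4 gives F4
B4 gives D5
G#3 gives B3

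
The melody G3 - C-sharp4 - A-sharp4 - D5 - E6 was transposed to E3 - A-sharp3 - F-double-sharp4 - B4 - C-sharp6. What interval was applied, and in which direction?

From G3 to E3 is 3 letter names — a third of some quality.
E3 to G3 is 3 semitones, which makes it a minor third; the second version is lower, so the direction is down.
Checking another pair — E6 → C#6 — gives the same interval.

down a minor third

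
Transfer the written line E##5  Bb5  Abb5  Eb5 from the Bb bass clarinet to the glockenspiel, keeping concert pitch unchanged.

First find concert pitch: the Bb bass clarinet sounds a major ninth below written, so E##5 Bb5 Abb5 Eb5 sounds D##4 Ab4 Gbb4 Db4.
Then write for glockenspiel: it sounds a perfect fifteenth above written, so the part must be a perfect fifteenth below concert.
D##4 → D##2
Ab4 → Ab2
Gbb4 → Gbb2
Db4 → Db2

D##2 Ab2 Gbb2 Db2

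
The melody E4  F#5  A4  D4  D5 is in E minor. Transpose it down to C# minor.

E minor to C# minor down is a minor third, so every note moves down by that interval.
E4 becomes C#4
F#5 becomes D#5
A4 becomes F#4
D4 becomes B3
D5 becomes B4

C#4 D#5 F#4 B3 B4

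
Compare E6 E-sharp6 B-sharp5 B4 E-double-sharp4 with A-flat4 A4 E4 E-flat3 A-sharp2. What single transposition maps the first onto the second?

Take the first pair: E6 → Ab4. E to A spans 12 letter names, so the interval is some kind of twelfth.
Ab4 to E6 is 20 semitones, which makes it an augmented twelfth; the second version is lower, so the direction is down.
Checking another pair — E##4 → A#2 — gives the same interval.

down an augmented twelfth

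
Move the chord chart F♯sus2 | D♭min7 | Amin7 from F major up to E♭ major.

Esus2 Cbmin7 Gmin7

F major up to E♭ major is a minor seventh; each chord root moves by that interval while the quality stays the same.
F♯sus2: root F♯ up a minor seventh → E, giving Esus2.
D♭min7: root D♭ up a minor seventh → Cb, giving Cbmin7.
Amin7: root A up a minor seventh → G, giving Gmin7.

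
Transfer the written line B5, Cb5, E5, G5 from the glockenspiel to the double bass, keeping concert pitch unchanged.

First find concert pitch: the glockenspiel sounds a perfect fifteenth above written, so B5 Cb5 E5 G5 sounds B7 Cb7 E7 G7.
Then write for double bass: it sounds a perfect octave below written, so the part must be a perfect octave above concert.
B7 → B8
Cb7 → Cb8
E7 → E8
G7 → G8

B8 Cb8 E8 G8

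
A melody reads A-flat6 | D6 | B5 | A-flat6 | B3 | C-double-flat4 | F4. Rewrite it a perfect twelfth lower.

Db5 G4 E4 Db5 E2 Fbb2 Bb2

Ab6 down a perfect twelfth is Db5.
D6 down a perfect twelfth is G4.
A perfect twelfth down from B5 gives E4.
Ab6 down a perfect twelfth is Db5.
B3 down a perfect twelfth is E2.
Cbb4 down a perfect twelfth is Fbb2.
F4 down a perfect twelfth is Bb2.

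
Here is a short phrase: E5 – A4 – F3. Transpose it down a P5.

A4 D4 Bb2

A perfect fifth down from E5 gives A4.
A4 down a perfect fifth is D4.
A perfect fifth down from F3 gives Bb2.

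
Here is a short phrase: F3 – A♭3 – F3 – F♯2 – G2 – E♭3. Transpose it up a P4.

F3 -> Bb3
Ab3 -> Db4
F3 -> Bb3
F#2 -> B2
G2 -> C3
Eb3 -> Ab3

Bb3 Db4 Bb3 B2 C3 Ab3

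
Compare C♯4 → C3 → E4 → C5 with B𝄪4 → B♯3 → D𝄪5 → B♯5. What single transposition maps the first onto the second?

Take the first pair: C#4 → B##4. C to B spans 7 letter names, so the interval is some kind of seventh.
C#4 to B##4 is 12 semitones, which makes it an augmented seventh; the second version is higher, so the direction is up.
Checking another pair — C5 → B#5 — gives the same interval.

up an augmented seventh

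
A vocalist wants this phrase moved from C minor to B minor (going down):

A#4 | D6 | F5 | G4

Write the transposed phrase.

C minor to B minor down is a minor second, so every note moves down by that interval.
A#4 becomes G##4
D6 becomes C#6
F5 becomes E5
G4 becomes F#4

G##4 C#6 E5 F#4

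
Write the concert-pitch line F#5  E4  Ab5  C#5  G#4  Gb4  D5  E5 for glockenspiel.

F#3 E2 Ab3 C#3 G#2 Gb2 D3 E3

The glockenspiel sounds a perfect fifteenth above written, so the written part must be a perfect fifteenth below concert — transpose each note down.
F#5 to F#3
E4 to E2
Ab5 to Ab3
C#5 to C#3
G#4 to G#2
Gb4 to Gb2
D5 to D3
E5 to E3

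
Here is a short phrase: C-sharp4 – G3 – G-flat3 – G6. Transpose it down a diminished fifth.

C#4 down a diminished fifth is F##3.
G3 down a diminished fifth is C#3.
A diminished fifth down from Gb3 gives C3.
G6 down a diminished fifth is C#6.

F##3 C#3 C3 C#6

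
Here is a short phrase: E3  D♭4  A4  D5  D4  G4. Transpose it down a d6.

G##2 F#3 C##4 F##4 F##3 B#3

E3 down a diminished sixth is G##2.
Db4 down a diminished sixth is F#3.
A4 down a diminished sixth is C##4.
D5: a sixth down reaches F, and 7 semitones makes it F##4.
D4: a sixth down reaches F, and 7 semitones makes it F##3.
A diminished sixth down from G4 gives B#3.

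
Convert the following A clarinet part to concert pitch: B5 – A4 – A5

Written C4 on the A clarinet sounds as A3, a minor third lower; apply that shift to every note.
B5 gives G#5
A4 gives F#4
A5 gives F#5

G#5 F#4 F#5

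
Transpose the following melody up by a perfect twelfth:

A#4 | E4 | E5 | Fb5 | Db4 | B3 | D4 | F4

E#6 B5 B6 Cb7 Ab5 F#5 A5 C6

A#4 → E#6
E4 → B5
E5 → B6
Fb5 → Cb7
Db4 → Ab5
B3 → F#5
D4 → A5
F4 → C6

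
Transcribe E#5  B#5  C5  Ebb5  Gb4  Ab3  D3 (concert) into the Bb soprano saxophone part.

Written C4 sounds as Bb3 on the Bb soprano saxophone, so concert pitches are written a major second up.
E#5 becomes F##5
B#5 becomes C##6
C5 becomes D5
Ebb5 becomes Fb5
Gb4 becomes Ab4
Ab3 becomes Bb3
D3 becomes E3

F##5 C##6 D5 Fb5 Ab4 Bb3 E3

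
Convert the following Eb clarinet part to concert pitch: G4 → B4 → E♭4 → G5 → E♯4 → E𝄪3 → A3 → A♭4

The Eb clarinet sounds a minor third above written, so transpose each written note up a minor third.
G4 becomes Bb4
B4 becomes D5
Eb4 becomes Gb4
G5 becomes Bb5
E#4 becomes G#4
E##3 becomes G##3
A3 becomes C4
Ab4 becomes Cb5

Bb4 D5 Gb4 Bb5 G#4 G##3 C4 Cb5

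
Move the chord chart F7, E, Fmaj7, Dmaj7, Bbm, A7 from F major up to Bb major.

Bb7 A Bbmaj7 Gmaj7 Ebm D7

F major up to Bb major is a perfect fourth; each chord root moves by that interval while the quality stays the same.
F7: root F up a perfect fourth → Bb, giving Bb7.
E: root E up a perfect fourth → A, giving A.
Fmaj7: root F up a perfect fourth → Bb, giving Bbmaj7.
Dmaj7: root D up a perfect fourth → G, giving Gmaj7.
Bbm: root Bb up a perfect fourth → Eb, giving Ebm.
A7: root A up a perfect fourth → D, giving D7.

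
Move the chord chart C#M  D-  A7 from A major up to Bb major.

A major up to Bb major is a minor second; each chord root moves by that interval while the quality stays the same.
C#M: root C# up a minor second → D, giving DM.
D-: root D up a minor second → Eb, giving Eb-.
A7: root A up a minor second → Bb, giving Bb7.

DM Eb- Bb7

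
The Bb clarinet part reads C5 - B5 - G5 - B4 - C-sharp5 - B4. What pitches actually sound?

Bb4 A5 F5 A4 B4 A4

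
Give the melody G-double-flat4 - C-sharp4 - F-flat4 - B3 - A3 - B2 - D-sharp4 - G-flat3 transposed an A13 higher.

Gbb4 becomes Eb6
C#4 becomes A##5
Fb4 becomes D6
B3 becomes G##5
A3 becomes F##5
B2 becomes G##4
D#4 becomes B##5
Gb3 becomes E5

Eb6 A##5 D6 G##5 F##5 G##4 B##5 E5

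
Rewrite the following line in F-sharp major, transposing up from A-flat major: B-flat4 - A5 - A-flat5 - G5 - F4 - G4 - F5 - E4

G#5 F##6 F#6 E#6 D#5 E#5 D#6 C##5

A-flat major to F-sharp major up is an augmented sixth, so every note moves up by that interval.
Bb4 → G#5
A5 → F##6
Ab5 → F#6
G5 → E#6
F4 → D#5
G4 → E#5
F5 → D#6
E4 → C##5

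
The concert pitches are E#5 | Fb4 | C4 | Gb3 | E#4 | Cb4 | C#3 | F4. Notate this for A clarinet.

G#5 Abb4 Eb4 Bbb3 G#4 Ebb4 E3 Ab4

The A clarinet sounds a minor third below written, so the written part must be a minor third above concert — transpose each note up.
E#5 to G#5
Fb4 to Abb4
C4 to Eb4
Gb3 to Bbb3
E#4 to G#4
Cb4 to Ebb4
C#3 to E3
F4 to Ab4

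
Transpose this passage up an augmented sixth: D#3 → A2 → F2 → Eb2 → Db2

D#3 up an augmented sixth is B##3.
A2 up an augmented sixth is F##3.
F2: a sixth up reaches D, and 10 semitones makes it D#3.
Eb2: a sixth up reaches C, and 10 semitones makes it C#3.
An augmented sixth up from Db2 gives B2.

B##3 F##3 D#3 C#3 B2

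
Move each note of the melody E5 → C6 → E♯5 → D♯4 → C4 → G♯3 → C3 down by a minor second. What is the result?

E5 -> D#5
C6 -> B5
E#5 -> D##5
D#4 -> C##4
C4 -> B3
G#3 -> F##3
C3 -> B2

D#5 B5 D##5 C##4 B3 F##3 B2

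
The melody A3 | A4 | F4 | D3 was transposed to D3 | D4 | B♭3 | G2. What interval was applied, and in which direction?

Take the first pair: A3 → D3. A to D spans 5 letter names, so the interval is some kind of fifth.
D3 to A3 is 7 semitones, which makes it a perfect fifth; the second version is lower, so the direction is down.
Checking another pair — D3 → G2 — gives the same interval.

down a perfect fifth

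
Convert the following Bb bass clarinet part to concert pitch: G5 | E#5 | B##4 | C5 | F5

Written C4 on the Bb bass clarinet sounds as Bb2, a major ninth lower; apply that shift to every note.
G5 gives F4
E#5 gives D#4
B##4 gives A##3
C5 gives Bb3
F5 gives Eb4

F4 D#4 A##3 Bb3 Eb4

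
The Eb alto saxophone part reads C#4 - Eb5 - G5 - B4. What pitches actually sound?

E3 Gb4 Bb4 D4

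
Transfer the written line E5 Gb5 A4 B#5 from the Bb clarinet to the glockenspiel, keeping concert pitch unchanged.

First find concert pitch: the Bb clarinet sounds a major second below written, so E5 Gb5 A4 B#5 sounds D5 Fb5 G4 A#5.
Then write for glockenspiel: it sounds a perfect fifteenth above written, so the part must be a perfect fifteenth below concert.
D5 → D3
Fb5 → Fb3
G4 → G2
A#5 → A#3

D3 Fb3 G2 A#3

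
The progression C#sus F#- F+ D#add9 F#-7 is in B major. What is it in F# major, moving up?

B major up to F# major is a perfect fifth; each chord root moves by that interval while the quality stays the same.
C#sus: root C# up a perfect fifth → G#, giving G#sus.
F#-: root F# up a perfect fifth → C#, giving C#-.
F+: root F up a perfect fifth → C, giving C+.
D#add9: root D# up a perfect fifth → A#, giving A#add9.
F#-7: root F# up a perfect fifth → C#, giving C#-7.

G#sus C#- C+ A#add9 C#-7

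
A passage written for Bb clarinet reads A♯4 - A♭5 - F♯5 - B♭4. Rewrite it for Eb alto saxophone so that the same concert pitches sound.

E#5 Eb6 C#6 F5

First find concert pitch: the Bb clarinet sounds a major second below written, so A♯4 A♭5 F♯5 B♭4 sounds G#4 Gb5 E5 Ab4.
Then write for Eb alto saxophone: it sounds a major sixth below written, so the part must be a major sixth above concert.
G#4 → E#5
Gb5 → Eb6
E5 → C#6
Ab4 → F5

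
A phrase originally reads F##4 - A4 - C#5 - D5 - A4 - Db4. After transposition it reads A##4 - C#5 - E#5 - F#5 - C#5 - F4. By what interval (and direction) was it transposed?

up a major third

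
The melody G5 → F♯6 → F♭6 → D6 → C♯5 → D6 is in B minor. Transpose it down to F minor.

From B down to F is an augmented fourth; apply that to each pitch.
G5 becomes Db5
F#6 becomes C6
Fb6 becomes Cbb6
D6 becomes Ab5
C#5 becomes G4
D6 becomes Ab5

Db5 C6 Cbb6 Ab5 G4 Ab5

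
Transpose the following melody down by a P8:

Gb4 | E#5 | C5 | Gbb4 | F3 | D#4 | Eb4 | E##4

Gb3 E#4 C4 Gbb3 F2 D#3 Eb3 E##3

A perfect octave down from Gb4 gives Gb3.
E#5 down a perfect octave is E#4.
C5: an octave down reaches C, and 12 semitones makes it C4.
A perfect octave down from Gbb4 gives Gbb3.
F3 down a perfect octave is F2.
A perfect octave down from D#4 gives D#3.
Eb4 down a perfect octave is Eb3.
A perfect octave down from E##4 gives E##3.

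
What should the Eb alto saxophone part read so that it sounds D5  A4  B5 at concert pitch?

B5 F#5 G#6

The Eb alto saxophone sounds a major sixth below written, so the written part must be a major sixth above concert — transpose each note up.
D5 becomes B5
A4 becomes F#5
B5 becomes G#6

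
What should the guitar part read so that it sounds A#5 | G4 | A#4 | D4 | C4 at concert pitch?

A#6 G5 A#5 D5 C5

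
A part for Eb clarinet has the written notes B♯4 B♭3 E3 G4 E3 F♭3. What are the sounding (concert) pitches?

Written C4 on the Eb clarinet sounds as Eb4, a minor third higher; apply that shift to every note.
B#4 → D#5
Bb3 → Db4
E3 → G3
G4 → Bb4
E3 → G3
Fb3 → Abb3

D#5 Db4 G3 Bb4 G3 Abb3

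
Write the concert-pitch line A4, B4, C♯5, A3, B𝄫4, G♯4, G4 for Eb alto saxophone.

The Eb alto saxophone sounds a major sixth below written, so the written part must be a major sixth above concert — transpose each note up.
A4 → F#5
B4 → G#5
C#5 → A#5
A3 → F#4
Bbb4 → Gb5
G#4 → E#5
G4 → E5

F#5 G#5 A#5 F#4 Gb5 E#5 E5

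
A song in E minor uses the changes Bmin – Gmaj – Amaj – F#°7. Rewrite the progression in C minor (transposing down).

Gmin Ebmaj Fmaj D°7

E minor down to C minor is a major third; each chord root moves by that interval while the quality stays the same.
Bmin: root B down a major third → G, giving Gmin.
Gmaj: root G down a major third → Eb, giving Ebmaj.
Amaj: root A down a major third → F, giving Fmaj.
F#°7: root F# down a major third → D, giving D°7.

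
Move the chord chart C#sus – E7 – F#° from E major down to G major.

E major down to G major is a major sixth; each chord root moves by that interval while the quality stays the same.
C#sus: root C# down a major sixth → E, giving Esus.
E7: root E down a major sixth → G, giving G7.
F#°: root F# down a major sixth → A, giving A°.

Esus G7 A°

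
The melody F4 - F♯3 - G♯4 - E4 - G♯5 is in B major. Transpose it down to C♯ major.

B major to C♯ major down is a minor seventh, so every note moves down by that interval.
F4 → G3
F#3 → G#2
G#4 → A#3
E4 → F#3
G#5 → A#4

G3 G#2 A#3 F#3 A#4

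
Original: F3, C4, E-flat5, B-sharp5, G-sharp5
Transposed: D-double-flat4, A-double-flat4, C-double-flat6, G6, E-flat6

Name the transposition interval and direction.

up a diminished sixth

From F3 to Dbb4 is 6 letter names — a sixth of some quality.
F3 to Dbb4 is 7 semitones, which makes it a diminished sixth; the second version is higher, so the direction is up.
Checking another pair — G#5 → Eb6 — gives the same interval.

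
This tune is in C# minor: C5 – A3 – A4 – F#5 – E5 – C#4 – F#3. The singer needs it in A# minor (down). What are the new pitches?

A4 F#3 F#4 D#5 C#5 A#3 D#3

C# minor to A# minor down is a minor third, so every note moves down by that interval.
C5 becomes A4
A3 becomes F#3
A4 becomes F#4
F#5 becomes D#5
E5 becomes C#5
C#4 becomes A#3
F#3 becomes D#3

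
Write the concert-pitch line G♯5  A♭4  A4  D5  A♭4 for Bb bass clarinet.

A#6 Bb5 B5 E6 Bb5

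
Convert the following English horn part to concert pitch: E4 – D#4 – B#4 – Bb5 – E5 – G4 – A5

A3 G#3 E#4 Eb5 A4 C4 D5

The English horn sounds a perfect fifth below written, so transpose each written note down a perfect fifth.
E4 -> A3
D#4 -> G#3
B#4 -> E#4
Bb5 -> Eb5
E5 -> A4
G4 -> C4
A5 -> D5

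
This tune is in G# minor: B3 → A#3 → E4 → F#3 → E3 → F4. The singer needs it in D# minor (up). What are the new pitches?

F#4 E#4 B4 C#4 B3 C5

From G# up to D# is a perfect fifth; apply that to each pitch.
B3 gives F#4
A#3 gives E#4
E4 gives B4
F#3 gives C#4
E3 gives B3
F4 gives C5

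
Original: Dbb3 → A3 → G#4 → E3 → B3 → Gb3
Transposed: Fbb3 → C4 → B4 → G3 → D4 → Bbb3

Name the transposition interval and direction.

up a minor third

From Dbb3 to Fbb3 is 3 letter names — a third of some quality.
Dbb3 to Fbb3 is 3 semitones, which makes it a minor third; the second version is higher, so the direction is up.
Checking another pair — Gb3 → Bbb3 — gives the same interval.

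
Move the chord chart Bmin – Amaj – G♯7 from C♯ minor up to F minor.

C♯ minor up to F minor is a diminished fourth; each chord root moves by that interval while the quality stays the same.
Bmin: root B up a diminished fourth → Eb, giving Ebmin.
Amaj: root A up a diminished fourth → Db, giving Dbmaj.
G♯7: root G♯ up a diminished fourth → C, giving C7.

Ebmin Dbmaj C7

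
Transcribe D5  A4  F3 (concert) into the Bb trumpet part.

E5 B4 G3

Written C4 sounds as Bb3 on the Bb trumpet, so concert pitches are written a major second up.
D5 -> E5
A4 -> B4
F3 -> G3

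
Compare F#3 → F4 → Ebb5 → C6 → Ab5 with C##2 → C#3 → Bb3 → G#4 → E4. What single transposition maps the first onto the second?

From F#3 to C##2 is 11 letter names — an eleventh of some quality.
C##2 to F#3 is 16 semitones, which makes it a diminished eleventh; the second version is lower, so the direction is down.
Checking another pair — Ab5 → E4 — gives the same interval.

down a diminished eleventh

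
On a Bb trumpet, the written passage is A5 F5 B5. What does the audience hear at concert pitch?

G5 Eb5 A5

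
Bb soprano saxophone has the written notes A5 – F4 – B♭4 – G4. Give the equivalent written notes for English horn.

First find concert pitch: the Bb soprano saxophone sounds a major second below written, so A5 F4 B♭4 G4 sounds G5 Eb4 Ab4 F4.
Then write for English horn: it sounds a perfect fifth below written, so the part must be a perfect fifth above concert.
G5 → D6
Eb4 → Bb4
Ab4 → Eb5
F4 → C5

D6 Bb4 Eb5 C5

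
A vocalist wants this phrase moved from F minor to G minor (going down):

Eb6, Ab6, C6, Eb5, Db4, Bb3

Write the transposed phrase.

F5 Bb5 D5 F4 Eb3 C3

From F down to G is a minor seventh; apply that to each pitch.
Eb6 → F5
Ab6 → Bb5
C6 → D5
Eb5 → F4
Db4 → Eb3
Bb3 → C3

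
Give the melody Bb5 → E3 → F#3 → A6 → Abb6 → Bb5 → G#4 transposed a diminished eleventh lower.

F#4 B#1 C##2 E#5 Eb5 F#4 D##3

Bb5: an eleventh down reaches F, and 16 semitones makes it F#4.
E3: an eleventh down reaches B, and 16 semitones makes it B#1.
F#3: an eleventh down reaches C, and 16 semitones makes it C##2.
A6: an eleventh down reaches E, and 16 semitones makes it E#5.
Abb6 down a diminished eleventh is Eb5.
A diminished eleventh down from Bb5 gives F#4.
G#4: an eleventh down reaches D, and 16 semitones makes it D##3.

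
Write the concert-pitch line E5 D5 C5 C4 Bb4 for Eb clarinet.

Written C4 sounds as Eb4 on the Eb clarinet, so concert pitches are written a minor third down.
E5 becomes C#5
D5 becomes B4
C5 becomes A4
C4 becomes A3
Bb4 becomes G4

C#5 B4 A4 A3 G4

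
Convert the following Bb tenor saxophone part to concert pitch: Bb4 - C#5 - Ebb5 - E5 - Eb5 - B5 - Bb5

Written C4 on the Bb tenor saxophone sounds as Bb2, a major ninth lower; apply that shift to every note.
Bb4 → Ab3
C#5 → B3
Ebb5 → Dbb4
E5 → D4
Eb5 → Db4
B5 → A4
Bb5 → Ab4

Ab3 B3 Dbb4 D4 Db4 A4 Ab4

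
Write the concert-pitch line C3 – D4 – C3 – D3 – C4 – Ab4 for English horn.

The English horn sounds a perfect fifth below written, so the written part must be a perfect fifth above concert — transpose each note up.
C3 becomes G3
D4 becomes A4
C3 becomes G3
D3 becomes A3
C4 becomes G4
Ab4 becomes Eb5

G3 A4 G3 A3 G4 Eb5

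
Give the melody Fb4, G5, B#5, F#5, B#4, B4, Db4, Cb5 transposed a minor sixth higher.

Dbb5 Eb6 G#6 D6 G#5 G5 Bbb4 Abb5

Fb4 → Dbb5
G5 → Eb6
B#5 → G#6
F#5 → D6
B#4 → G#5
B4 → G5
Db4 → Bbb4
Cb5 → Abb5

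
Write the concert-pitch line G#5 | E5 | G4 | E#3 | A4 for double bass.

G#6 E6 G5 E#4 A5

Written C4 sounds as C3 on the double bass, so concert pitches are written a perfect octave up.
G#5 becomes G#6
E5 becomes E6
G4 becomes G5
E#3 becomes E#4
A4 becomes A5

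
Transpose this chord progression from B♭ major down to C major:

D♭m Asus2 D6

B♭ major down to C major is a minor seventh; each chord root moves by that interval while the quality stays the same.
D♭m: root D♭ down a minor seventh → Eb, giving Ebm.
Asus2: root A down a minor seventh → B, giving Bsus2.
D6: root D down a minor seventh → E, giving E6.

Ebm Bsus2 E6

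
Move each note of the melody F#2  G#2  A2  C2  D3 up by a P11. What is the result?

F#2 -> B3
G#2 -> C#4
A2 -> D4
C2 -> F3
D3 -> G4

B3 C#4 D4 F3 G4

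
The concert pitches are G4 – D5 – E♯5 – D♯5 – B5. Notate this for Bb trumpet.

A4 E5 F##5 E#5 C#6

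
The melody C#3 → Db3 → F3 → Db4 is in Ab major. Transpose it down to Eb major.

G#2 Ab2 C3 Ab3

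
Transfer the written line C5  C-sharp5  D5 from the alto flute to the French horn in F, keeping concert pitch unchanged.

First find concert pitch: the alto flute sounds a perfect fourth below written, so C5 C-sharp5 D5 sounds G4 G#4 A4.
Then write for French horn in F: it sounds a perfect fifth below written, so the part must be a perfect fifth above concert.
G4 → D5
G#4 → D#5
A4 → E5

D5 D#5 E5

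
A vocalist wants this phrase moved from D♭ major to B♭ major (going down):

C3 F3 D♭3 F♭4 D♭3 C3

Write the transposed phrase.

A2 D3 Bb2 Db4 Bb2 A2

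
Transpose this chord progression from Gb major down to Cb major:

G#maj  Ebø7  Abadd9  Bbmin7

Gb major down to Cb major is a perfect fifth; each chord root moves by that interval while the quality stays the same.
G#maj: root G# down a perfect fifth → C#, giving C#maj.
Ebø7: root Eb down a perfect fifth → Ab, giving Abø7.
Abadd9: root Ab down a perfect fifth → Db, giving Dbadd9.
Bbmin7: root Bb down a perfect fifth → Eb, giving Ebmin7.

C#maj Abø7 Dbadd9 Ebmin7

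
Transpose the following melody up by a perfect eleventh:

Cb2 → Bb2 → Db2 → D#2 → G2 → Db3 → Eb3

Fb3 Eb4 Gb3 G#3 C4 Gb4 Ab4

Cb2 up a perfect eleventh is Fb3.
A perfect eleventh up from Bb2 gives Eb4.
Db2: an eleventh up reaches G, and 17 semitones makes it Gb3.
D#2: an eleventh up reaches G, and 17 semitones makes it G#3.
A perfect eleventh up from G2 gives C4.
A perfect eleventh up from Db3 gives Gb4.
Eb3 up a perfect eleventh is Ab4.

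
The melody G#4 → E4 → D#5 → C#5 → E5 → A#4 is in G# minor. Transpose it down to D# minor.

G# minor to D# minor down is a perfect fourth, so every note moves down by that interval.
G#4 -> D#4
E4 -> B3
D#5 -> A#4
C#5 -> G#4
E5 -> B4
A#4 -> E#4

D#4 B3 A#4 G#4 B4 E#4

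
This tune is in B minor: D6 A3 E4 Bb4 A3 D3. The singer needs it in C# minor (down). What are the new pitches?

From B down to C# is a minor seventh; apply that to each pitch.
D6 becomes E5
A3 becomes B2
E4 becomes F#3
Bb4 becomes C4
A3 becomes B2
D3 becomes E2

E5 B2 F#3 C4 B2 E2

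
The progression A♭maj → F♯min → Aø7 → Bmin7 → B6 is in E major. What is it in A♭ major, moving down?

Dbbmaj Bbmin Dbø7 Ebmin7 Eb6

E major down to A♭ major is an augmented fifth; each chord root moves by that interval while the quality stays the same.
A♭maj: root A♭ down an augmented fifth → Dbb, giving Dbbmaj.
F♯min: root F♯ down an augmented fifth → Bb, giving Bbmin.
Aø7: root A down an augmented fifth → Db, giving Dbø7.
Bmin7: root B down an augmented fifth → Eb, giving Ebmin7.
B6: root B down an augmented fifth → Eb, giving Eb6.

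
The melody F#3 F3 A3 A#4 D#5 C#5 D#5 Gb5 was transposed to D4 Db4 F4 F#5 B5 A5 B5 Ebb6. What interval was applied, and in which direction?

up a minor sixth

From F#3 to D4 is 6 letter names — a sixth of some quality.
F#3 to D4 is 8 semitones, which makes it a minor sixth; the second version is higher, so the direction is up.
Checking another pair — Gb5 → Ebb6 — gives the same interval.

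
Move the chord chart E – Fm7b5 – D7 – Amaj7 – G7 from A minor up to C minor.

A minor up to C minor is a minor third; each chord root moves by that interval while the quality stays the same.
E: root E up a minor third → G, giving G.
Fm7b5: root F up a minor third → Ab, giving Abm7b5.
D7: root D up a minor third → F, giving F7.
Amaj7: root A up a minor third → C, giving Cmaj7.
G7: root G up a minor third → Bb, giving Bb7.

G Abm7b5 F7 Cmaj7 Bb7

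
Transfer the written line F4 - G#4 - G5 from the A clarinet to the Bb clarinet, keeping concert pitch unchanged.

E4 F##4 F#5

First find concert pitch: the A clarinet sounds a minor third below written, so F4 G#4 G5 sounds D4 E#4 E5.
Then write for Bb clarinet: it sounds a major second below written, so the part must be a major second above concert.
D4 → E4
E#4 → F##4
E5 → F#5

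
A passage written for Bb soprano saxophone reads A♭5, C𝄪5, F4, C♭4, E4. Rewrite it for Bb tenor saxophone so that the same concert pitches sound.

Ab6 C##6 F5 Cb5 E5

First find concert pitch: the Bb soprano saxophone sounds a major second below written, so A♭5 C𝄪5 F4 C♭4 E4 sounds Gb5 B#4 Eb4 Bbb3 D4.
Then write for Bb tenor saxophone: it sounds a major ninth below written, so the part must be a major ninth above concert.
Gb5 → Ab6
B#4 → C##6
Eb4 → F5
Bbb3 → Cb5
D4 → E5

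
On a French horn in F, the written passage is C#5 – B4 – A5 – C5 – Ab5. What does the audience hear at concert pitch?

F#4 E4 D5 F4 Db5

Written C4 on the French horn in F sounds as F3, a perfect fifth lower; apply that shift to every note.
C#5 becomes F#4
B4 becomes E4
A5 becomes D5
C5 becomes F4
Ab5 becomes Db5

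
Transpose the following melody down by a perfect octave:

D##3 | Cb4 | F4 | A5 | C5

D##3 becomes D##2
Cb4 becomes Cb3
F4 becomes F3
A5 becomes A4
C5 becomes C4

D##2 Cb3 F3 A4 C4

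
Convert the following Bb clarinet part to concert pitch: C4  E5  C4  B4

Bb3 D5 Bb3 A4

Written C4 on the Bb clarinet sounds as Bb3, a major second lower; apply that shift to every note.
C4 → Bb3
E5 → D5
C4 → Bb3
B4 → A4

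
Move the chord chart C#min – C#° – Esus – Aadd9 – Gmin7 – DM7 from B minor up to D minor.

B minor up to D minor is a minor third; each chord root moves by that interval while the quality stays the same.
C#min: root C# up a minor third → E, giving Emin.
C#°: root C# up a minor third → E, giving E°.
Esus: root E up a minor third → G, giving Gsus.
Aadd9: root A up a minor third → C, giving Cadd9.
Gmin7: root G up a minor third → Bb, giving Bbmin7.
DM7: root D up a minor third → F, giving FM7.

Emin E° Gsus Cadd9 Bbmin7 FM7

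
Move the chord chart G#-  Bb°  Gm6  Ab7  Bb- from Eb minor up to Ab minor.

C#- Eb° Cm6 Db7 Eb-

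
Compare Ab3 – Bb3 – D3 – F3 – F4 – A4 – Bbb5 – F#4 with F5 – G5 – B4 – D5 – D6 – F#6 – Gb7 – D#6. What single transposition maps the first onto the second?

up a major thirteenth

Take the first pair: Ab3 → F5. A to F spans 13 letter names, so the interval is some kind of thirteenth.
Ab3 to F5 is 21 semitones, which makes it a major thirteenth; the second version is higher, so the direction is up.
Checking another pair — F#4 → D#6 — gives the same interval.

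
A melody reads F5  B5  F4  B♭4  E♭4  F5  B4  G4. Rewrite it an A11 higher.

F5 gives B6
B5 gives E#7
F4 gives B5
Bb4 gives E6
Eb4 gives A5
F5 gives B6
B4 gives E#6
G4 gives C#6

B6 E#7 B5 E6 A5 B6 E#6 C#6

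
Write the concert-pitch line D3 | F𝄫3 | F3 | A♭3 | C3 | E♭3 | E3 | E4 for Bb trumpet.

The Bb trumpet sounds a major second below written, so the written part must be a major second above concert — transpose each note up.
D3 → E3
Fbb3 → Gbb3
F3 → G3
Ab3 → Bb3
C3 → D3
Eb3 → F3
E3 → F#3
E4 → F#4

E3 Gbb3 G3 Bb3 D3 F3 F#3 F#4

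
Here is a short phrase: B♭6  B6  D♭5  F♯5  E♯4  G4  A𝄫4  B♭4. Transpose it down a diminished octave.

B5 B#5 D4 F##4 E##3 G#3 Ab3 B3

Bb6 → B5
B6 → B#5
Db5 → D4
F#5 → F##4
E#4 → E##3
G4 → G#3
Abb4 → Ab3
Bb4 → B3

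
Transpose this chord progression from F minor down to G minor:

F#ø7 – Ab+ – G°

G#ø7 Bb+ A°

F minor down to G minor is a minor seventh; each chord root moves by that interval while the quality stays the same.
F#ø7: root F# down a minor seventh → G#, giving G#ø7.
Ab+: root Ab down a minor seventh → Bb, giving Bb+.
G°: root G down a minor seventh → A, giving A°.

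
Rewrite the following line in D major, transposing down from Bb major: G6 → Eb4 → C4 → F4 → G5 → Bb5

B5 G3 E3 A3 B4 D5

Bb major to D major down is a minor sixth, so every note moves down by that interval.
G6 becomes B5
Eb4 becomes G3
C4 becomes E3
F4 becomes A3
G5 becomes B4
Bb5 becomes D5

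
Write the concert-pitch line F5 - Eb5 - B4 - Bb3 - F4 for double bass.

F6 Eb6 B5 Bb4 F5

Written C4 sounds as C3 on the double bass, so concert pitches are written a perfect octave up.
F5 to F6
Eb5 to Eb6
B4 to B5
Bb3 to Bb4
F4 to F5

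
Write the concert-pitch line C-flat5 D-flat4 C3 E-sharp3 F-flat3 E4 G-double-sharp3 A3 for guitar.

The guitar sounds a perfect octave below written, so the written part must be a perfect octave above concert — transpose each note up.
Cb5 → Cb6
Db4 → Db5
C3 → C4
E#3 → E#4
Fb3 → Fb4
E4 → E5
G##3 → G##4
A3 → A4

Cb6 Db5 C4 E#4 Fb4 E5 G##4 A4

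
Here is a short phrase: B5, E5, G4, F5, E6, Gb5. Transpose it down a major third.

A major third down from B5 gives G5.
E5 down a major third is C5.
G4 down a major third is Eb4.
A major third down from F5 gives Db5.
E6: a third down reaches C, and 4 semitones makes it C6.
A major third down from Gb5 gives Ebb5.

G5 C5 Eb4 Db5 C6 Ebb5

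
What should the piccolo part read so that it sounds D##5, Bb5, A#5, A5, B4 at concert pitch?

The piccolo sounds a perfect octave above written, so the written part must be a perfect octave below concert — transpose each note down.
D##5 → D##4
Bb5 → Bb4
A#5 → A#4
A5 → A4
B4 → B3

D##4 Bb4 A#4 A4 B3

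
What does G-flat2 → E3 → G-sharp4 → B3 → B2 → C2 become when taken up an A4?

Gb2 gives C3
E3 gives A#3
G#4 gives C##5
B3 gives E#4
B2 gives E#3
C2 gives F#2

C3 A#3 C##5 E#4 E#3 F#2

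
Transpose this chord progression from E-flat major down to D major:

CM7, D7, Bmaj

BM7 C#7 A#maj

E-flat major down to D major is a minor second; each chord root moves by that interval while the quality stays the same.
CM7: root C down a minor second → B, giving BM7.
D7: root D down a minor second → C#, giving C#7.
Bmaj: root B down a minor second → A#, giving A#maj.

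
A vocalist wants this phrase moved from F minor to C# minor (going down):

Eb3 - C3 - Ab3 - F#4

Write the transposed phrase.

From F down to C# is a diminished fourth; apply that to each pitch.
Eb3 gives B2
C3 gives G#2
Ab3 gives E3
F#4 gives C##4

B2 G#2 E3 C##4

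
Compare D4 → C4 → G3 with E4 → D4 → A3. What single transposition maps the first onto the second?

Take the first pair: D4 → E4. D to E spans 2 letter names, so the interval is some kind of second.
D4 to E4 is 2 semitones, which makes it a major second; the second version is higher, so the direction is up.
Checking another pair — G3 → A3 — gives the same interval.

up a major second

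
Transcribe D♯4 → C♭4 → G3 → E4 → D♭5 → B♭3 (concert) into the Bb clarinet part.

E#4 Db4 A3 F#4 Eb5 C4

The Bb clarinet sounds a major second below written, so the written part must be a major second above concert — transpose each note up.
D#4 becomes E#4
Cb4 becomes Db4
G3 becomes A3
E4 becomes F#4
Db5 becomes Eb5
Bb3 becomes C4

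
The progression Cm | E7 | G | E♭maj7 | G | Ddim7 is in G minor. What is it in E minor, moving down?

Am C#7 E Cmaj7 E Bdim7

G minor down to E minor is a minor third; each chord root moves by that interval while the quality stays the same.
Cm: root C down a minor third → A, giving Am.
E7: root E down a minor third → C#, giving C#7.
G: root G down a minor third → E, giving E.
E♭maj7: root E♭ down a minor third → C, giving Cmaj7.
G: root G down a minor third → E, giving E.
Ddim7: root D down a minor third → B, giving Bdim7.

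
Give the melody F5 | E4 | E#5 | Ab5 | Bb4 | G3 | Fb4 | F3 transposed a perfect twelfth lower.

F5 becomes Bb3
E4 becomes A2
E#5 becomes A#3
Ab5 becomes Db4
Bb4 becomes Eb3
G3 becomes C2
Fb4 becomes Bbb2
F3 becomes Bb1

Bb3 A2 A#3 Db4 Eb3 C2 Bbb2 Bb1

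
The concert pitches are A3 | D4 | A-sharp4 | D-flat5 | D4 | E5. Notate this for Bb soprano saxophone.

The Bb soprano saxophone sounds a major second below written, so the written part must be a major second above concert — transpose each note up.
A3 gives B3
D4 gives E4
A#4 gives B#4
Db5 gives Eb5
D4 gives E4
E5 gives F#5

B3 E4 B#4 Eb5 E4 F#5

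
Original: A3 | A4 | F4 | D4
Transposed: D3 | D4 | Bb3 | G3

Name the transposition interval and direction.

Take the first pair: A3 → D3. A to D spans 5 letter names, so the interval is some kind of fifth.
D3 to A3 is 7 semitones, which makes it a perfect fifth; the second version is lower, so the direction is down.
Checking another pair — D4 → G3 — gives the same interval.

down a perfect fifth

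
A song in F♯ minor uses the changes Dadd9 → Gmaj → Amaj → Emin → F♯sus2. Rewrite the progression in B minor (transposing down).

Gadd9 Cmaj Dmaj Amin Bsus2

F♯ minor down to B minor is a perfect fifth; each chord root moves by that interval while the quality stays the same.
Dadd9: root D down a perfect fifth → G, giving Gadd9.
Gmaj: root G down a perfect fifth → C, giving Cmaj.
Amaj: root A down a perfect fifth → D, giving Dmaj.
Emin: root E down a perfect fifth → A, giving Amin.
F♯sus2: root F♯ down a perfect fifth → B, giving Bsus2.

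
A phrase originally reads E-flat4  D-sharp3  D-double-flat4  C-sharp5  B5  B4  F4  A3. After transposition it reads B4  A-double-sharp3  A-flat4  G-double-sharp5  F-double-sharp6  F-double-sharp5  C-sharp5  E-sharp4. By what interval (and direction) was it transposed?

up an augmented fifth

From Eb4 to B4 is 5 letter names — a fifth of some quality.
Eb4 to B4 is 8 semitones, which makes it an augmented fifth; the second version is higher, so the direction is up.
Checking another pair — A3 → E#4 — gives the same interval.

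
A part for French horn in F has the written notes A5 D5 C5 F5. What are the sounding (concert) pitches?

D5 G4 F4 Bb4

The French horn in F sounds a perfect fifth below written, so transpose each written note down a perfect fifth.
A5 -> D5
D5 -> G4
C5 -> F4
F5 -> Bb4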